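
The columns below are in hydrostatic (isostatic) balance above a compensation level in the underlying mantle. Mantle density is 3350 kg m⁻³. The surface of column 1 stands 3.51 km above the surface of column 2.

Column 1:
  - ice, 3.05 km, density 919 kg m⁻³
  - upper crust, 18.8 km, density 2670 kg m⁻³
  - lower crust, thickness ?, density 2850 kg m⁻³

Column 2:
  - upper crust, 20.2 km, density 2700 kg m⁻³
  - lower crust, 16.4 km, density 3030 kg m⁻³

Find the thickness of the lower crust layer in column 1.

19.9 km

Take the compensation level at the base of the deeper column (depth z_c below the surface of column 1) and equate Σ ρ_i t_i down to z_c; mantle fills any gap and the z_c terms cancel.
Column 1: 3.05×919 + 18.8×2670 + x×2850 + (z_c − 21.85 − x)×3350
Column 2: 3.51×0 + 20.2×2700 + 16.4×3030 + (z_c − 3.51 − 36.6)×3350
The z_c×3350 term appears on both sides and cancels. Collect the known terms of each column as K = Σ(ρt)_known − 3350 × (depth of known layers): K_1 = 52998.95 − 3350×21.85 = −20198.55; K_2 = 104232 − 3350×(3.51 + 36.6) = −30136.5.
Balance: K_1 − x×(3350 − 2850) = K_2, so x = (K_1 − K_2)/(3350 − 2850) = 9937.95/500 = 19.9 km.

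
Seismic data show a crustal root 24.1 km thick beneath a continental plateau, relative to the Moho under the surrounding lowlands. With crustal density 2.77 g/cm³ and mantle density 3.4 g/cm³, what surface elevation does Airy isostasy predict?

Isostatic balance requires: ρ_c h = (ρ_m − ρ_c) r.
h = r (ρ_m − ρ_c) / ρ_c = 24.1 km × (3.4 − 2.77) / 2.77 = 5.48 km.

5.48 km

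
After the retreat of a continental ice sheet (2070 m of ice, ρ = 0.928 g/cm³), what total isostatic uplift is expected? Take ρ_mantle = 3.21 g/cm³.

598 m

Removing the load lets mantle flow back in; uplift u satisfies ρ_ice t = ρ_m u.
u = t ρ_ice/ρ_m = 2070 m × 0.928/3.21 = 598 m.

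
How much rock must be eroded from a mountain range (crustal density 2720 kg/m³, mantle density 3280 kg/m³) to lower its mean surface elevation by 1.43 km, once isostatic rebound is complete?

8.38 km

Net drop Δ = e − u = e − e ρ_c/ρ_m = e (ρ_m − ρ_c)/ρ_m.
e = Δ ρ_m/(ρ_m − ρ_c) = 1.43 km × 3280/560 = 8.38 km.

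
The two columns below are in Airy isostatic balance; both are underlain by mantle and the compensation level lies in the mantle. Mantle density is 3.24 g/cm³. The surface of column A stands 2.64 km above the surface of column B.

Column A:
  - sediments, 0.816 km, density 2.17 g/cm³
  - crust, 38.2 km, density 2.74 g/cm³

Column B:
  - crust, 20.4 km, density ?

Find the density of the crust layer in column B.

2.68 g/cm³

Take the compensation level at the base of the deeper column (depth z_c below the surface of column A) and equate Σ ρ_i t_i down to z_c; mantle fills any gap and the z_c terms cancel.
Column A: 0.816×2.17 + 38.2×2.74 + (z_c − 39.016)×3.24
Column B: 2.64×0 + 20.4×ρ + (z_c − 2.64 − 20.4)×3.24
The z_c×3.24 term appears on both sides and cancels. Collect the known terms of each column as K = Σ(ρt)_known − 3.24 × (depth of known layers): K_A = 106.43872 − 3.24×39.016 = −19.97312; K_B = 0 − 3.24×(2.64 + 20.4) = −74.6496.
Balance: K_A = K_B + 20.4×ρ, so ρ = (K_A − K_B)/20.4 = 54.6765/20.4 = 2.68 g/cm³.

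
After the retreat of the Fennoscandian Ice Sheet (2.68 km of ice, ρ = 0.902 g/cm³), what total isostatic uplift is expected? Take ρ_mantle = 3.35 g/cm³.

0.722 km

Removing the load lets mantle flow back in; uplift u satisfies ρ_ice t = ρ_m u.
u = t ρ_ice/ρ_m = 2.68 km × 0.902/3.35 = 0.722 km.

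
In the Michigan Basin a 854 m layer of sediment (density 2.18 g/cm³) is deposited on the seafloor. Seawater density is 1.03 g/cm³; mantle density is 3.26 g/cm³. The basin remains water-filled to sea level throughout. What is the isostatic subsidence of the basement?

Submarine loading: the sediment displaces seawater, and the subsidence is in turn flooded, so s (ρ_m − ρ_w) = t (ρ_sed − ρ_w).
s = 854 m × (2.18 − 1.03) / (3.26 − 1.03) = 440 m.

440 m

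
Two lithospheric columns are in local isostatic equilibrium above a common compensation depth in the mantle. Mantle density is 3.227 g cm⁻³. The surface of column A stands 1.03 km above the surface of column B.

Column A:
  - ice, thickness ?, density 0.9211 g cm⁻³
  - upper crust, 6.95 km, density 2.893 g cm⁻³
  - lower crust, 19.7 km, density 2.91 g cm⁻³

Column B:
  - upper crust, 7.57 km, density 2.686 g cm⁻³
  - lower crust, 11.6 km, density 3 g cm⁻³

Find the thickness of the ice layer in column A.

0.645 km

Take the compensation level at the base of the deeper column (depth z_c below the surface of column A) and equate Σ ρ_i t_i down to z_c; mantle fills any gap and the z_c terms cancel.
Column A: x×0.9211 + 6.95×2.893 + 19.7×2.91 + (z_c − 26.65 − x)×3.227
Column B: 1.03×0 + 7.57×2.686 + 11.6×3 + (z_c − 1.03 − 19.17)×3.227
The z_c×3.227 term appears on both sides and cancels. Collect the known terms of each column as K = Σ(ρt)_known − 3.227 × (depth of known layers): K_A = 77.43335 − 3.227×26.65 = −8.5662; K_B = 55.13302 − 3.227×(1.03 + 19.17) = −10.05238.
Balance: K_A − x×(3.227 − 0.9211) = K_B, so x = (K_A − K_B)/(3.227 − 0.9211) = 1.48618/2.3059 = 0.645 km.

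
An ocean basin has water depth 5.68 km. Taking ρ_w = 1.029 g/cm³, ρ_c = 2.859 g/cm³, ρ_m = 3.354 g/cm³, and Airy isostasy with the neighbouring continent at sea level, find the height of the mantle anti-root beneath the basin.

Isostatic balance requires: replacing crust with seawater at the top is compensated by replacing crust with mantle at the base: d (ρ_c − ρ_w) = a (ρ_m − ρ_c).
a = d (ρ_c − ρ_w)/(ρ_m − ρ_c) = 5.68 km × 1.83/0.495 = 21 km.

21 km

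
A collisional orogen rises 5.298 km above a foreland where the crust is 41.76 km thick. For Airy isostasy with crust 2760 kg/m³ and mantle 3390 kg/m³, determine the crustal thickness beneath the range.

Root depth r = h ρ_c / (ρ_m − ρ_c) = 5.298 km × 2760 / 630 = 23.21 km.
Total thickness = T + h + r = 41.76 km + 5.298 km + 23.21 km = 70.3 km.

70.3 km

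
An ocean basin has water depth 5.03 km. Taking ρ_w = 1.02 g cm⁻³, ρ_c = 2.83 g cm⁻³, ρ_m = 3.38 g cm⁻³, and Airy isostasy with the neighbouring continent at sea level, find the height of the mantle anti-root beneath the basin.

16.6 km

In Airy isostatic equilibrium: replacing crust with seawater at the top is compensated by replacing crust with mantle at the base: d (ρ_c − ρ_w) = a (ρ_m − ρ_c).
a = d (ρ_c − ρ_w)/(ρ_m − ρ_c) = 5.03 km × 1.81/0.55 = 16.6 km.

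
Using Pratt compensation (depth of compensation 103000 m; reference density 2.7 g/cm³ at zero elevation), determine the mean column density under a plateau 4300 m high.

Pratt balance: ρ_ref D = ρ (D + h).
ρ = ρ_ref D/(D + h) = 2.7 × 103000 m/(103000 m + 4300 m) = 2.59 g/cm³.

2.59 g/cm³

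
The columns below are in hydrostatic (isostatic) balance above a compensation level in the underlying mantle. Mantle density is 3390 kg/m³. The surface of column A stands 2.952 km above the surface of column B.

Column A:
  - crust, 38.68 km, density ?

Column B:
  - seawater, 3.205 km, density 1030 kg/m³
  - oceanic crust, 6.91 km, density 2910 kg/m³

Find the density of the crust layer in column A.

2850 kg/m³

Take the compensation level at the base of the deeper column (depth z_c below the surface of column A) and equate Σ ρ_i t_i down to z_c; mantle fills any gap and the z_c terms cancel.
Column A: 38.68×ρ + (z_c − 38.68)×3390
Column B: 2.952×0 + 3.205×1030 + 6.91×2910 + (z_c − 2.952 − 10.115)×3390
The z_c×3390 term appears on both sides and cancels. Collect the known terms of each column as K = Σ(ρt)_known − 3390 × (depth of known layers): K_A = 0 − 3390×38.68 = −131125.2; K_B = 23409.25 − 3390×(2.952 + 10.115) = −20887.88.
Balance: K_A + 38.68×ρ = K_B, so ρ = (K_B − K_A)/38.68 = 110237/38.68 = 2850 kg/m³.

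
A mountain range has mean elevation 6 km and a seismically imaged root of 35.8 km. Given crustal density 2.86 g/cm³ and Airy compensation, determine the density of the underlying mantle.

Airy balance: ρ_c h = (ρ_m − ρ_c) r → ρ_m = ρ_c (1 + h/r).
ρ_m = 2.86 × (1 + 6 km/35.8 km) = 3.34 g/cm³.

3.34 g/cm³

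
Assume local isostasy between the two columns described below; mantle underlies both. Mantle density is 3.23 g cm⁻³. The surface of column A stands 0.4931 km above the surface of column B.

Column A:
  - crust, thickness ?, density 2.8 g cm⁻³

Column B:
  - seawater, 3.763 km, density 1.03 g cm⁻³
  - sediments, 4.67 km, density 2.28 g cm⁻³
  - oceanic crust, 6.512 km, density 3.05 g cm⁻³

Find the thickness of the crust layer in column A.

Take the compensation level at the base of the deeper column (depth z_c below the surface of column A) and equate Σ ρ_i t_i down to z_c; mantle fills any gap and the z_c terms cancel.
Column A: x×2.8 + (z_c − 0 − x)×3.23
Column B: 0.4931×0 + 3.763×1.03 + 4.67×2.28 + 6.512×3.05 + (z_c − 0.4931 − 14.945)×3.23
The z_c×3.23 term appears on both sides and cancels. Collect the known terms of each column as K = Σ(ρt)_known − 3.23 × (depth of known layers): K_A = 0 − 3.23×0 = 0; K_B = 34.38509 − 3.23×(0.4931 + 14.945) = −15.479973.
Balance: K_A − x×(3.23 − 2.8) = K_B, so x = (K_A − K_B)/(3.23 − 2.8) = 15.48/0.43 = 36 km.

36 km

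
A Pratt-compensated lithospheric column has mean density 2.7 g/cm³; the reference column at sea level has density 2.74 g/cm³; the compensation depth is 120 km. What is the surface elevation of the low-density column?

1.78 km

ρ_ref D = ρ (D + h) → h = D (ρ_ref − ρ)/ρ.
h = 120 km × (2.74 − 2.7)/2.7 = 1.78 km.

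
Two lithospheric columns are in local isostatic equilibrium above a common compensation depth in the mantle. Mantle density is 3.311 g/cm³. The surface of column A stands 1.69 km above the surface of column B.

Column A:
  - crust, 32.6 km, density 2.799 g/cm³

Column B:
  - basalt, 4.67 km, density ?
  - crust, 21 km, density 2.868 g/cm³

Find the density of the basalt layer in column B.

2.93 g/cm³

Take the compensation level at the base of the deeper column (depth z_c below the surface of column A) and equate Σ ρ_i t_i down to z_c; mantle fills any gap and the z_c terms cancel.
Column A: 32.6×2.799 + (z_c − 32.6)×3.311
Column B: 1.69×0 + 4.67×ρ + 21×2.868 + (z_c − 1.69 − 25.67)×3.311
The z_c×3.311 term appears on both sides and cancels. Collect the known terms of each column as K = Σ(ρt)_known − 3.311 × (depth of known layers): K_A = 91.2474 − 3.311×32.6 = −16.6912; K_B = 60.228 − 3.311×(1.69 + 25.67) = −30.36096.
Balance: K_A = K_B + 4.67×ρ, so ρ = (K_A − K_B)/4.67 = 13.6698/4.67 = 2.93 g/cm³.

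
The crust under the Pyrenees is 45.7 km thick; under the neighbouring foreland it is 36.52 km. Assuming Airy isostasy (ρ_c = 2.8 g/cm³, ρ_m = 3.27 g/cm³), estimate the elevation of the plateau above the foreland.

1.32 km

Excess crust Δ = 45.7 km − 36.52 km = 9.18 km, split between elevation h and root r with h + r = Δ.
Airy balance ρ_c h = (ρ_m − ρ_c) r gives r = h ρ_c/(ρ_m − ρ_c), so h (1 + ρ_c/(ρ_m − ρ_c)) = Δ, i.e. h = Δ (ρ_m − ρ_c)/ρ_m.
h = 9.18 km × 0.47/3.27 = 1.32 km.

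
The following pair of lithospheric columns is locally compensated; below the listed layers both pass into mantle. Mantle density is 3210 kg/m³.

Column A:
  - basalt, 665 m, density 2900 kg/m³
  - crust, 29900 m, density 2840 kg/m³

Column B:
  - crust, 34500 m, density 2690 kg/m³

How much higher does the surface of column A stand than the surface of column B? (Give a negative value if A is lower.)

For any compensation level in the mantle, the mantle terms cancel and isostasy reduces to e = (Σt_A − Σt_B) − (Σ(ρt)_A − Σ(ρt)_B) / ρ_m.
Σt_A = 30565 m; Σt_B = 34500 m; Σ(ρt)_A = 86844500; Σ(ρt)_B = 92805000 (in m·kg/m³).
e = (30565 − 34500) − (86844500 − 92805000) / 3210 = −2080 m.

−2080 m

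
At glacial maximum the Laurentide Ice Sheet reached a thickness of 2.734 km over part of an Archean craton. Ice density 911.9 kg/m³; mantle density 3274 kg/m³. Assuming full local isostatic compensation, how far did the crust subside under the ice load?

0.761 km

Equating mass per unit area of the two columns: the ice load ρ_ice t is balanced by mantle displaced below, ρ_m s.
s = t ρ_ice / ρ_m = 2.734 km × 911.9/3274 = 0.761 km.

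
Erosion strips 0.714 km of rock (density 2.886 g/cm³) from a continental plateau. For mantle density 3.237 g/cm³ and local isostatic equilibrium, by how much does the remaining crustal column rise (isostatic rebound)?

0.637 km

Unloading: uplift u = e ρ_c/ρ_m = 0.714 km × 2.886/3.237 = 0.637 km.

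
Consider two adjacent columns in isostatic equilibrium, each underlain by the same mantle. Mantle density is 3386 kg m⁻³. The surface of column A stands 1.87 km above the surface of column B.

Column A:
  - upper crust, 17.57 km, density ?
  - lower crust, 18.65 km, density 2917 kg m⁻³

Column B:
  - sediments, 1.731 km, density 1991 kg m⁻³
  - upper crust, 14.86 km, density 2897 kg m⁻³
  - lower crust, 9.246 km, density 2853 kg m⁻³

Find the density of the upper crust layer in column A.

Take the compensation level at the base of the deeper column (depth z_c below the surface of column A) and equate Σ ρ_i t_i down to z_c; mantle fills any gap and the z_c terms cancel.
Column A: 17.57×ρ + 18.65×2917 + (z_c − 36.22)×3386
Column B: 1.87×0 + 1.731×1991 + 14.86×2897 + 9.246×2853 + (z_c − 1.87 − 25.837)×3386
The z_c×3386 term appears on both sides and cancels. Collect the known terms of each column as K = Σ(ρt)_known − 3386 × (depth of known layers): K_A = 54402.05 − 3386×36.22 = −68238.87; K_B = 72874.679 − 3386×(1.87 + 25.837) = −20941.223.
Balance: K_A + 17.57×ρ = K_B, so ρ = (K_B − K_A)/17.57 = 47297.6/17.57 = 2690 kg m⁻³.

2690 kg m⁻³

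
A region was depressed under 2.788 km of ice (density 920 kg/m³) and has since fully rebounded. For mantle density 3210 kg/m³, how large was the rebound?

Removing the load lets mantle flow back in; uplift u satisfies ρ_ice t = ρ_m u.
u = t ρ_ice/ρ_m = 2.788 km × 920/3210 = 0.799 km.

0.799 km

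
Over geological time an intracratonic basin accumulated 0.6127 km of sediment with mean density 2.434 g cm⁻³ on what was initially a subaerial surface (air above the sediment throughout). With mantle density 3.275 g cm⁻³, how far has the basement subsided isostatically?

0.455 km

Subaerial load: s = t ρ_sed / ρ_m = 0.6127 km × 2.434/3.275 = 0.455 km.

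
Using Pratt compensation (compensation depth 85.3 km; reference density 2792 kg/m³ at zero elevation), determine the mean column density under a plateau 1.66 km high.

2740 kg/m³

Pratt balance: ρ_ref D = ρ (D + h).
ρ = ρ_ref D/(D + h) = 2792 × 85.3 km/(85.3 km + 1.66 km) = 2740 kg/m³.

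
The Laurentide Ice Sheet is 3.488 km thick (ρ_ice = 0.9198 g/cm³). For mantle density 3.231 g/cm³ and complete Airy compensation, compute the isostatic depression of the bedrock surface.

0.993 km

Equating mass per unit area of the two columns: the ice load ρ_ice t is balanced by mantle displaced below, ρ_m s.
s = t ρ_ice / ρ_m = 3.488 km × 0.9198/3.231 = 0.993 km.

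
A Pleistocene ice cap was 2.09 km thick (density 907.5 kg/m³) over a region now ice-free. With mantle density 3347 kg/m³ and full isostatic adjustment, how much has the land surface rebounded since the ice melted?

Removing the load lets mantle flow back in; uplift u satisfies ρ_ice t = ρ_m u.
u = t ρ_ice/ρ_m = 2.09 km × 907.5/3347 = 0.567 km.

0.567 km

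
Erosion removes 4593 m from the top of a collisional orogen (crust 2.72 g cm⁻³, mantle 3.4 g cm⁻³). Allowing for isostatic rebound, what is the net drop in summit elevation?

919 m

Rebound u = e ρ_c/ρ_m = 4593 m × 2.72/3.4 = 3674 m.
Net surface drop = e − u = 4593 m − 3674 m = e (ρ_m − ρ_c)/ρ_m = 919 m.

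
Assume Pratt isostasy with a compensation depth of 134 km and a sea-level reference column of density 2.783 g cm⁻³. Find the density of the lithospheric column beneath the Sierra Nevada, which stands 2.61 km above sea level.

Pratt balance: ρ_ref D = ρ (D + h).
ρ = ρ_ref D/(D + h) = 2.783 × 134 km/(134 km + 2.61 km) = 2.73 g cm⁻³.

2.73 g cm⁻³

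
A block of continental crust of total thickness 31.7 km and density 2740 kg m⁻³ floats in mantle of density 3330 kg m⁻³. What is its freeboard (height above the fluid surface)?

Floating equilibrium: submerged depth d = t ρ_obj/ρ_fluid = 31.7 km × 2740/3330 = 26.08 km.
Freeboard = t − d = 31.7 km − 26.08 km = 5.62 km.

5.62 km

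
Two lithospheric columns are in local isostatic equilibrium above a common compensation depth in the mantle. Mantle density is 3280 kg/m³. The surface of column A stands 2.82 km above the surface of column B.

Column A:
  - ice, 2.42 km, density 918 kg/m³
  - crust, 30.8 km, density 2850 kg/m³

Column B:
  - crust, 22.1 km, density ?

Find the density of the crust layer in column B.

2840 kg/m³

Take the compensation level at the base of the deeper column (depth z_c below the surface of column A) and equate Σ ρ_i t_i down to z_c; mantle fills any gap and the z_c terms cancel.
Column A: 2.42×918 + 30.8×2850 + (z_c − 33.22)×3280
Column B: 2.82×0 + 22.1×ρ + (z_c − 2.82 − 22.1)×3280
The z_c×3280 term appears on both sides and cancels. Collect the known terms of each column as K = Σ(ρt)_known − 3280 × (depth of known layers): K_A = 90001.56 − 3280×33.22 = −18960.04; K_B = 0 − 3280×(2.82 + 22.1) = −81737.6.
Balance: K_A = K_B + 22.1×ρ, so ρ = (K_A − K_B)/22.1 = 62777.6/22.1 = 2840 kg/m³.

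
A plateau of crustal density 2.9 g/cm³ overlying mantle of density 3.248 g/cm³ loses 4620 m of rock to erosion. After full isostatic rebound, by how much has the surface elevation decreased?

495 m

Rebound u = e ρ_c/ρ_m = 4620 m × 2.9/3.248 = 4125 m.
Net surface drop = e − u = 4620 m − 4125 m = e (ρ_m − ρ_c)/ρ_m = 495 m.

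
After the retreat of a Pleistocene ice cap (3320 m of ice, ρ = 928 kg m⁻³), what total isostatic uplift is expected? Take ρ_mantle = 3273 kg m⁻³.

941 m

Removing the load lets mantle flow back in; uplift u satisfies ρ_ice t = ρ_m u.
u = t ρ_ice/ρ_m = 3320 m × 928/3273 = 941 m.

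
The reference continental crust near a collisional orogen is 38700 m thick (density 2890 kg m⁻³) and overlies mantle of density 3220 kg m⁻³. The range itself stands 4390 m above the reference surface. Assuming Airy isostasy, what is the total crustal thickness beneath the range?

Root depth r = h ρ_c / (ρ_m − ρ_c) = 4390 m × 2890 / 330 = 38450 m.
Total thickness = T + h + r = 38700 m + 4390 m + 38450 m = 81500 m.

81500 m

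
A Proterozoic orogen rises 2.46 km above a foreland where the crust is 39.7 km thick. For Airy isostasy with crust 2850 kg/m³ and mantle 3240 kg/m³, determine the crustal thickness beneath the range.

60.1 km

Root depth r = h ρ_c / (ρ_m − ρ_c) = 2.46 km × 2850 / 390 = 17.98 km.
Total thickness = T + h + r = 39.7 km + 2.46 km + 17.98 km = 60.1 km.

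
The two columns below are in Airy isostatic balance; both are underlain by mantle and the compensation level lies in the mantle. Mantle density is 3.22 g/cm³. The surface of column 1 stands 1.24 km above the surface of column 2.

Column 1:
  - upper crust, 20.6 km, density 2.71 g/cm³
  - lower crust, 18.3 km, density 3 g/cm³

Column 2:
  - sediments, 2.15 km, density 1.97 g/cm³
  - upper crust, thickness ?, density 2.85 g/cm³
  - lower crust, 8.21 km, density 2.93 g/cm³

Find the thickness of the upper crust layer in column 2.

Take the compensation level at the base of the deeper column (depth z_c below the surface of column 1) and equate Σ ρ_i t_i down to z_c; mantle fills any gap and the z_c terms cancel.
Column 1: 20.6×2.71 + 18.3×3 + (z_c − 38.9)×3.22
Column 2: 1.24×0 + 2.15×1.97 + x×2.85 + 8.21×2.93 + (z_c − 1.24 − 10.36 − x)×3.22
The z_c×3.22 term appears on both sides and cancels. Collect the known terms of each column as K = Σ(ρt)_known − 3.22 × (depth of known layers): K_1 = 110.726 − 3.22×38.9 = −14.532; K_2 = 28.2908 − 3.22×(1.24 + 10.36) = −9.0612.
Balance: K_1 = K_2 − x×(3.22 − 2.85), so x = (K_2 − K_1)/(3.22 − 2.85) = 5.4708/0.37 = 14.8 km.

14.8 km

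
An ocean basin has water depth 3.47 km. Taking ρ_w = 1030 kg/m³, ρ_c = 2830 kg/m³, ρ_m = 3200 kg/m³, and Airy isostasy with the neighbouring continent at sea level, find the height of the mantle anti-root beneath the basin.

Equating mass per unit area of the two columns: replacing crust with seawater at the top is compensated by replacing crust with mantle at the base: d (ρ_c − ρ_w) = a (ρ_m − ρ_c).
a = d (ρ_c − ρ_w)/(ρ_m − ρ_c) = 3.47 km × 1800/370 = 16.9 km.

16.9 km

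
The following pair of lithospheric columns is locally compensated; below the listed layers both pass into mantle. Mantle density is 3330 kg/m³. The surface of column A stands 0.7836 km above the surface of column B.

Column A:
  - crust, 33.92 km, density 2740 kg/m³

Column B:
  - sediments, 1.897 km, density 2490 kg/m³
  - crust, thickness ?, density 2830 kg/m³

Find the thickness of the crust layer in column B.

31.6 km

Take the compensation level at the base of the deeper column (depth z_c below the surface of column A) and equate Σ ρ_i t_i down to z_c; mantle fills any gap and the z_c terms cancel.
Column A: 33.92×2740 + (z_c − 33.92)×3330
Column B: 0.7836×0 + 1.897×2490 + x×2830 + (z_c − 0.7836 − 1.897 − x)×3330
The z_c×3330 term appears on both sides and cancels. Collect the known terms of each column as K = Σ(ρt)_known − 3330 × (depth of known layers): K_A = 92940.8 − 3330×33.92 = −20012.8; K_B = 4723.53 − 3330×(0.7836 + 1.897) = −4202.868.
Balance: K_A = K_B − x×(3330 − 2830), so x = (K_B − K_A)/(3330 − 2830) = 15809.9/500 = 31.6 km.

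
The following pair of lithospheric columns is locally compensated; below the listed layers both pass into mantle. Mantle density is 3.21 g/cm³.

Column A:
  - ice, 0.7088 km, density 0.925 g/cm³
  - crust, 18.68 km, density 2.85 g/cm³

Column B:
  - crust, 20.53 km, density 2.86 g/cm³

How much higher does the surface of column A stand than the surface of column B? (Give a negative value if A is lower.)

For any compensation level in the mantle, the mantle terms cancel and isostasy reduces to e = (Σt_A − Σt_B) − (Σ(ρt)_A − Σ(ρt)_B) / ρ_m.
Σt_A = 19.3888 km; Σt_B = 20.53 km; Σ(ρt)_A = 53.89364; Σ(ρt)_B = 58.7158 (in km·g/cm³).
e = (19.3888 − 20.53) − (53.89364 − 58.7158) / 3.21 = 0.361 km.

0.361 km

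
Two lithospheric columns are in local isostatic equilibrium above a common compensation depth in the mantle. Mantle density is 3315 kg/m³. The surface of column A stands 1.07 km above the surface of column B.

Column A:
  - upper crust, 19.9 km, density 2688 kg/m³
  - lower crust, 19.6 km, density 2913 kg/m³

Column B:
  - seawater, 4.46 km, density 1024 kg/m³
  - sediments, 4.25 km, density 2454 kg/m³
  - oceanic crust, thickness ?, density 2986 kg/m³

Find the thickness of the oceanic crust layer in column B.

8.91 km

Take the compensation level at the base of the deeper column (depth z_c below the surface of column A) and equate Σ ρ_i t_i down to z_c; mantle fills any gap and the z_c terms cancel.
Column A: 19.9×2688 + 19.6×2913 + (z_c − 39.5)×3315
Column B: 1.07×0 + 4.46×1024 + 4.25×2454 + x×2986 + (z_c − 1.07 − 8.71 − x)×3315
The z_c×3315 term appears on both sides and cancels. Collect the known terms of each column as K = Σ(ρt)_known − 3315 × (depth of known layers): K_A = 110586 − 3315×39.5 = −20356.5; K_B = 14996.54 − 3315×(1.07 + 8.71) = −17424.16.
Balance: K_A = K_B − x×(3315 − 2986), so x = (K_B − K_A)/(3315 − 2986) = 2932.34/329 = 8.91 km.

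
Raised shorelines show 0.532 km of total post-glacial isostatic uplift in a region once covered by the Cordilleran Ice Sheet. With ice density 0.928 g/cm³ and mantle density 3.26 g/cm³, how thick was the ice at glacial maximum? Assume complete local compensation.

1.87 km

u = t ρ_ice/ρ_m → t = u ρ_m/ρ_ice = 0.532 km × 3.26/0.928 = 1.87 km.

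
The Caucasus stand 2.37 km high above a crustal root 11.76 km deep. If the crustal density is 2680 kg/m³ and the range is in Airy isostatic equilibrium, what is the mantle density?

3220 kg/m³

Airy balance: ρ_c h = (ρ_m − ρ_c) r → ρ_m = ρ_c (1 + h/r).
ρ_m = 2680 × (1 + 2.37 km/11.76 km) = 3220 kg/m³.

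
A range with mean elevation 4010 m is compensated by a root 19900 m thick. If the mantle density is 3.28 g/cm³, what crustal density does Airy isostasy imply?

ρ_c h = (ρ_m − ρ_c) r → ρ_c (h + r) = ρ_m r → ρ_c = ρ_m r / (h + r).
ρ_c = 3.28 × 19900 m / (4010 m + 19900 m) = 2.73 g/cm³.

2.73 g/cm³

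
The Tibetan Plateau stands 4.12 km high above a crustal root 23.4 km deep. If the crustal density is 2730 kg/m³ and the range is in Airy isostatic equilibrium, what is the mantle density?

Airy balance: ρ_c h = (ρ_m − ρ_c) r → ρ_m = ρ_c (1 + h/r).
ρ_m = 2730 × (1 + 4.12 km/23.4 km) = 3210 kg/m³.

3210 kg/m³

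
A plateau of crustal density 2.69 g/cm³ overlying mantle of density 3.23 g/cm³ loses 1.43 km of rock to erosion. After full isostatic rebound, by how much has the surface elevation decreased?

0.239 km

Rebound u = e ρ_c/ρ_m = 1.43 km × 2.69/3.23 = 1.191 km.
Net surface drop = e − u = 1.43 km − 1.191 km = e (ρ_m − ρ_c)/ρ_m = 0.239 km.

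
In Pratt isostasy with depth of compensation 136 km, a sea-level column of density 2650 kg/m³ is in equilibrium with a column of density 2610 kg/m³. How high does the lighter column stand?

ρ_ref D = ρ (D + h) → h = D (ρ_ref − ρ)/ρ.
h = 136 km × (2650 − 2610)/2610 = 2.08 km.

2.08 km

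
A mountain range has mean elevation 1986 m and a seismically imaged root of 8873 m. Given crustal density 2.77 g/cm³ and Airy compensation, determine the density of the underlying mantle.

3.39 g/cm³

Airy balance: ρ_c h = (ρ_m − ρ_c) r → ρ_m = ρ_c (1 + h/r).
ρ_m = 2.77 × (1 + 1986 m/8873 m) = 3.39 g/cm³.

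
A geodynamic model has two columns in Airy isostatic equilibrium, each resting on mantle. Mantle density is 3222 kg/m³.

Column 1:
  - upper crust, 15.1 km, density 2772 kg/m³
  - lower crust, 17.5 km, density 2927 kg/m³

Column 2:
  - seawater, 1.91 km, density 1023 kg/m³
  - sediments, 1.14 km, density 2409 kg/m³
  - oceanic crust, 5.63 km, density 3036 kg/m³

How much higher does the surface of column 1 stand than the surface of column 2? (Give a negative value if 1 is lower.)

1.79 km

For any compensation level in the mantle, the mantle terms cancel and isostasy reduces to e = (Σt_1 − Σt_2) − (Σ(ρt)_1 − Σ(ρt)_2) / ρ_m.
Σt_1 = 32.6 km; Σt_2 = 8.68 km; Σ(ρt)_1 = 93079.7; Σ(ρt)_2 = 21792.87 (in km·kg/m³).
e = (32.6 − 8.68) − (93079.7 − 21792.87) / 3222 = 1.79 km.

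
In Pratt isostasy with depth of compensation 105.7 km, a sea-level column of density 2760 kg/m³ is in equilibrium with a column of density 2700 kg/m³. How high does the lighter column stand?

2.35 km

ρ_ref D = ρ (D + h) → h = D (ρ_ref − ρ)/ρ.
h = 105.7 km × (2760 − 2700)/2700 = 2.35 km.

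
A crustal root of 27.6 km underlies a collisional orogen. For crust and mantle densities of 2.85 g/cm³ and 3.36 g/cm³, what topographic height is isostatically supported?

4.94 km

Isostatic balance requires: ρ_c h = (ρ_m − ρ_c) r.
h = r (ρ_m − ρ_c) / ρ_c = 27.6 km × (3.36 − 2.85) / 2.85 = 4.94 km.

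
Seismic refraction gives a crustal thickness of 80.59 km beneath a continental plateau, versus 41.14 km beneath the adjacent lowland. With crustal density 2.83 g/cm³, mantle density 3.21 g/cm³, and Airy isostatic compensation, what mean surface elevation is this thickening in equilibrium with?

Excess crust Δ = 80.59 km − 41.14 km = 39.45 km, split between elevation h and root r with h + r = Δ.
Airy balance ρ_c h = (ρ_m − ρ_c) r gives r = h ρ_c/(ρ_m − ρ_c), so h (1 + ρ_c/(ρ_m − ρ_c)) = Δ, i.e. h = Δ (ρ_m − ρ_c)/ρ_m.
h = 39.45 km × 0.38/3.21 = 4.67 km.

4.67 km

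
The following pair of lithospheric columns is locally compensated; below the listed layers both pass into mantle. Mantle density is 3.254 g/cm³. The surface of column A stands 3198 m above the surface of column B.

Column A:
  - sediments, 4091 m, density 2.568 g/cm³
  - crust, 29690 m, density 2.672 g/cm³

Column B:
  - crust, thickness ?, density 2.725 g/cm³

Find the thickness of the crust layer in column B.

18300 m

Take the compensation level at the base of the deeper column (depth z_c below the surface of column A) and equate Σ ρ_i t_i down to z_c; mantle fills any gap and the z_c terms cancel.
Column A: 4091×2.568 + 29690×2.672 + (z_c − 33781)×3.254
Column B: 3198×0 + x×2.725 + (z_c − 3198 − 0 − x)×3.254
The z_c×3.254 term appears on both sides and cancels. Collect the known terms of each column as K = Σ(ρt)_known − 3.254 × (depth of known layers): K_A = 89837.368 − 3.254×33781 = −20086.006; K_B = 0 − 3.254×(3198 + 0) = −10406.292.
Balance: K_A = K_B − x×(3.254 − 2.725), so x = (K_B − K_A)/(3.254 − 2.725) = 9679.71/0.529 = 18300 m.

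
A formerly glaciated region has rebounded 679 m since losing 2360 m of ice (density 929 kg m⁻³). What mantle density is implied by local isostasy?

ρ_m = ρ_ice t / u = 929 × 2360 m/679 m = 3230 kg m⁻³.

3230 kg m⁻³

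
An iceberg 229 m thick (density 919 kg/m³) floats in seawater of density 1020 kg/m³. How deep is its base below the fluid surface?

Draft d = t ρ_obj/ρ_fluid = 229 m × 919/1020 = 206 m.

206 m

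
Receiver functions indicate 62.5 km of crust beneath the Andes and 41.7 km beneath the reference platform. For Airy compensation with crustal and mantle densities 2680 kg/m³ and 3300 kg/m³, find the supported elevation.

3.91 km

Excess crust Δ = 62.5 km − 41.7 km = 20.8 km, split between elevation h and root r with h + r = Δ.
Airy balance ρ_c h = (ρ_m − ρ_c) r gives r = h ρ_c/(ρ_m − ρ_c), so h (1 + ρ_c/(ρ_m − ρ_c)) = Δ, i.e. h = Δ (ρ_m − ρ_c)/ρ_m.
h = 20.8 km × 620/3300 = 3.91 km.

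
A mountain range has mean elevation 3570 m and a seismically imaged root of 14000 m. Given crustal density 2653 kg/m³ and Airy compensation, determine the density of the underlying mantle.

Airy balance: ρ_c h = (ρ_m − ρ_c) r → ρ_m = ρ_c (1 + h/r).
ρ_m = 2653 × (1 + 3570 m/14000 m) = 3330 kg/m³.

3330 kg/m³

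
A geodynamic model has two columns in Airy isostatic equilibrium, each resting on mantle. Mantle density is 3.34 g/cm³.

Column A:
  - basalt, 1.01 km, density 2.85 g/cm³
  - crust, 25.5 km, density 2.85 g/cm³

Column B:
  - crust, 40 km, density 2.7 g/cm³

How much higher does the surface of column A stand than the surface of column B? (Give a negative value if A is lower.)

For any compensation level in the mantle, the mantle terms cancel and isostasy reduces to e = (Σt_A − Σt_B) − (Σ(ρt)_A − Σ(ρt)_B) / ρ_m.
Σt_A = 26.51 km; Σt_B = 40 km; Σ(ρt)_A = 75.5535; Σ(ρt)_B = 108 (in km·g/cm³).
e = (26.51 − 40) − (75.5535 − 108) / 3.34 = −3.78 km.

−3.78 km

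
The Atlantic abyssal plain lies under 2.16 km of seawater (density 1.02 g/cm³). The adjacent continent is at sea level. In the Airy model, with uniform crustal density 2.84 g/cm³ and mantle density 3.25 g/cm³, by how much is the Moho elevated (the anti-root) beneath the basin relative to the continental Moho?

9.59 km

By Archimedes' principle applied to the lithosphere: replacing crust with seawater at the top is compensated by replacing crust with mantle at the base: d (ρ_c − ρ_w) = a (ρ_m − ρ_c).
a = d (ρ_c − ρ_w)/(ρ_m − ρ_c) = 2.16 km × 1.82/0.41 = 9.59 km.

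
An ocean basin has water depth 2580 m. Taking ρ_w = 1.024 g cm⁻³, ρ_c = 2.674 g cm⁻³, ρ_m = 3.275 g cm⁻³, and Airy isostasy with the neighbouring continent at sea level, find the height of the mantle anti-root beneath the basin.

Equating mass per unit area of the two columns: replacing crust with seawater at the top is compensated by replacing crust with mantle at the base: d (ρ_c − ρ_w) = a (ρ_m − ρ_c).
a = d (ρ_c − ρ_w)/(ρ_m − ρ_c) = 2580 m × 1.65/0.601 = 7080 m.

7080 m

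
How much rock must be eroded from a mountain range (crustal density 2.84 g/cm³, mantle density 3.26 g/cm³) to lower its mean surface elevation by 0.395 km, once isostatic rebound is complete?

Net drop Δ = e − u = e − e ρ_c/ρ_m = e (ρ_m − ρ_c)/ρ_m.
e = Δ ρ_m/(ρ_m − ρ_c) = 0.395 km × 3.26/0.42 = 3.07 km.

3.07 km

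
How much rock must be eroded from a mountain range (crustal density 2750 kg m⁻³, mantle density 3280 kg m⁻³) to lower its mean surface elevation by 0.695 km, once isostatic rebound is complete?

4.3 km

Net drop Δ = e − u = e − e ρ_c/ρ_m = e (ρ_m − ρ_c)/ρ_m.
e = Δ ρ_m/(ρ_m − ρ_c) = 0.695 km × 3280/530 = 4.3 km.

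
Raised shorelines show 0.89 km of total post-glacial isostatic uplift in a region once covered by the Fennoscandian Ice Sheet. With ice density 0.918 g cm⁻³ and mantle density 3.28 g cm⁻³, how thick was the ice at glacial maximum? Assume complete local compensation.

u = t ρ_ice/ρ_m → t = u ρ_m/ρ_ice = 0.89 km × 3.28/0.918 = 3.18 km.

3.18 km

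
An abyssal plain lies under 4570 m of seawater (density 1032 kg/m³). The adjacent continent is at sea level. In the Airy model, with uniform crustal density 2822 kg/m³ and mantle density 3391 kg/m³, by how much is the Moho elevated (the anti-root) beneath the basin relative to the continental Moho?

By Archimedes' principle applied to the lithosphere: replacing crust with seawater at the top is compensated by replacing crust with mantle at the base: d (ρ_c − ρ_w) = a (ρ_m − ρ_c).
a = d (ρ_c − ρ_w)/(ρ_m − ρ_c) = 4570 m × 1790/569 = 14400 m.

14400 m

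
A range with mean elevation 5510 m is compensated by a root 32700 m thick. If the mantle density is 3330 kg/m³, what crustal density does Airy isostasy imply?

ρ_c h = (ρ_m − ρ_c) r → ρ_c (h + r) = ρ_m r → ρ_c = ρ_m r / (h + r).
ρ_c = 3330 × 32700 m / (5510 m + 32700 m) = 2850 kg/m³.

2850 kg/m³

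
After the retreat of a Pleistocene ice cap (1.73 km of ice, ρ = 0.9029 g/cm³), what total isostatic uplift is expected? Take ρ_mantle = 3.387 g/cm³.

Removing the load lets mantle flow back in; uplift u satisfies ρ_ice t = ρ_m u.
u = t ρ_ice/ρ_m = 1.73 km × 0.9029/3.387 = 0.461 km.

0.461 km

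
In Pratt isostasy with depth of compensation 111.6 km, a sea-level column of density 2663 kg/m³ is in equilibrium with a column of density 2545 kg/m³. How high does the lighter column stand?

5.17 km

ρ_ref D = ρ (D + h) → h = D (ρ_ref − ρ)/ρ.
h = 111.6 km × (2663 − 2545)/2545 = 5.17 km.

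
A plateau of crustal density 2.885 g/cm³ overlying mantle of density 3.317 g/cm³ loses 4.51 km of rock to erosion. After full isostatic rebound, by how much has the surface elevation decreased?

Rebound u = e ρ_c/ρ_m = 4.51 km × 2.885/3.317 = 3.923 km.
Net surface drop = e − u = 4.51 km − 3.923 km = e (ρ_m − ρ_c)/ρ_m = 0.587 km.

0.587 km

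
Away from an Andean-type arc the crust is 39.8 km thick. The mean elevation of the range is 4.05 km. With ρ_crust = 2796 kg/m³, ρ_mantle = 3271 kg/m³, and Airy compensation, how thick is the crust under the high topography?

Root depth r = h ρ_c / (ρ_m − ρ_c) = 4.05 km × 2796 / 475 = 23.84 km.
Total thickness = T + h + r = 39.8 km + 4.05 km + 23.84 km = 67.7 km.

67.7 km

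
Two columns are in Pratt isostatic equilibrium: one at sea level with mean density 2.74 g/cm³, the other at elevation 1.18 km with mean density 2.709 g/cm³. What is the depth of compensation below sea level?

ρ_ref D = ρ (D + h) → D (ρ_ref − ρ) = ρ h.
D = ρ h/(ρ_ref − ρ) = 2.709 × 1.18 km/(2.74 − 2.709) = 103 km.

103 km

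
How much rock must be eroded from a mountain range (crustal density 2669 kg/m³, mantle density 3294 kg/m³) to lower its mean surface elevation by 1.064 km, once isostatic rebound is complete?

5.61 km

Net drop Δ = e − u = e − e ρ_c/ρ_m = e (ρ_m − ρ_c)/ρ_m.
e = Δ ρ_m/(ρ_m − ρ_c) = 1.064 km × 3294/625 = 5.61 km.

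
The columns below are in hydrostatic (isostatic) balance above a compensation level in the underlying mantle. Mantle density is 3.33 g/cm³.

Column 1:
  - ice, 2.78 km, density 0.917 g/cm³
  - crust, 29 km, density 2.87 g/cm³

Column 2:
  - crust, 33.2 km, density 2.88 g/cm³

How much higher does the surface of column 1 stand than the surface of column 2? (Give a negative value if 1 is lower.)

For any compensation level in the mantle, the mantle terms cancel and isostasy reduces to e = (Σt_1 − Σt_2) − (Σ(ρt)_1 − Σ(ρt)_2) / ρ_m.
Σt_1 = 31.78 km; Σt_2 = 33.2 km; Σ(ρt)_1 = 85.77926; Σ(ρt)_2 = 95.616 (in km·g/cm³).
e = (31.78 − 33.2) − (85.77926 − 95.616) / 3.33 = 1.53 km.

1.53 km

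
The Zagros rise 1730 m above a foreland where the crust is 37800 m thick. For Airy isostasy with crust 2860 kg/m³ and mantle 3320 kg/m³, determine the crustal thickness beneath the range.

Root depth r = h ρ_c / (ρ_m − ρ_c) = 1730 m × 2860 / 460 = 10760 m.
Total thickness = T + h + r = 37800 m + 1730 m + 10760 m = 50300 m.

50300 m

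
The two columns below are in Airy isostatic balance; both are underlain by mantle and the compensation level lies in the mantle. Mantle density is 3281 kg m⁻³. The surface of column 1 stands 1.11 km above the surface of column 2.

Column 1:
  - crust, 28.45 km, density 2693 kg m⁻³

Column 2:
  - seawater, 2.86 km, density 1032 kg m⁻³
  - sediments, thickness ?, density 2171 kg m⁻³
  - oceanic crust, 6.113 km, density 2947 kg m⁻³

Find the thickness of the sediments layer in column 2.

4.16 km

Take the compensation level at the base of the deeper column (depth z_c below the surface of column 1) and equate Σ ρ_i t_i down to z_c; mantle fills any gap and the z_c terms cancel.
Column 1: 28.45×2693 + (z_c − 28.45)×3281
Column 2: 1.11×0 + 2.86×1032 + x×2171 + 6.113×2947 + (z_c − 1.11 − 8.973 − x)×3281
The z_c×3281 term appears on both sides and cancels. Collect the known terms of each column as K = Σ(ρt)_known − 3281 × (depth of known layers): K_1 = 76615.85 − 3281×28.45 = −16728.6; K_2 = 20966.531 − 3281×(1.11 + 8.973) = −12115.792.
Balance: K_1 = K_2 − x×(3281 − 2171), so x = (K_2 − K_1)/(3281 − 2171) = 4612.81/1110 = 4.16 km.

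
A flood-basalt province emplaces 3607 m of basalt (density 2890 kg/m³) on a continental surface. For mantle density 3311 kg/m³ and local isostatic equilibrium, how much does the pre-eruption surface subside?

Subaerial loading: s = t ρ_load / ρ_m.
s = 3607 m × 2890/3311 = 3150 m.

3150 m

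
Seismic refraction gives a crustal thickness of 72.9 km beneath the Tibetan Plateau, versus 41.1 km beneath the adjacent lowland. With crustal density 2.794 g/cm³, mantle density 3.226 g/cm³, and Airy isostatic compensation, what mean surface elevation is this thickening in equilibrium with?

Excess crust Δ = 72.9 km − 41.1 km = 31.8 km, split between elevation h and root r with h + r = Δ.
Airy balance ρ_c h = (ρ_m − ρ_c) r gives r = h ρ_c/(ρ_m − ρ_c), so h (1 + ρ_c/(ρ_m − ρ_c)) = Δ, i.e. h = Δ (ρ_m − ρ_c)/ρ_m.
h = 31.8 km × 0.432/3.226 = 4.26 km.

4.26 km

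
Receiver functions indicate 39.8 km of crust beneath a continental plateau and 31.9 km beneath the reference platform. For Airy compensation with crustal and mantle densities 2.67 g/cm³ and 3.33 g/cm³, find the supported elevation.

Excess crust Δ = 39.8 km − 31.9 km = 7.9 km, split between elevation h and root r with h + r = Δ.
Airy balance ρ_c h = (ρ_m − ρ_c) r gives r = h ρ_c/(ρ_m − ρ_c), so h (1 + ρ_c/(ρ_m − ρ_c)) = Δ, i.e. h = Δ (ρ_m − ρ_c)/ρ_m.
h = 7.9 km × 0.66/3.33 = 1.57 km.

1.57 km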